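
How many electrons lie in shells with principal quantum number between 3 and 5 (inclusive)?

Shell n has n² orbitals: 3²=9 + 4²=16 + 5²=25 = 50 orbitals.
Two spin states per orbital: 2 × 50 = 100 electrons.

100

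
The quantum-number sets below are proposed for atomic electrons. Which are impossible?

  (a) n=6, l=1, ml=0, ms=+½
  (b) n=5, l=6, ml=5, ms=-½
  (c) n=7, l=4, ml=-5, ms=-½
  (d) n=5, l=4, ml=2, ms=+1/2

(b) and (c)

(b) has l = 6 ≥ n = 5, violating 0 ≤ l ≤ n−1.
(c) has |ml| = 5 > l = 4, violating −l ≤ ml ≤ l.
The remaining sets (a), (d) satisfy all four rules.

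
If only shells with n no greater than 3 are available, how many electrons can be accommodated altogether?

Total orbitals = 1² + 2² + 3² = 14. Doubling for spin gives 28 electrons.

28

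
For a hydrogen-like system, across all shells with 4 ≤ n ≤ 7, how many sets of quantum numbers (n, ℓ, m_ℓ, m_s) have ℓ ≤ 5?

226

For each n in the range, tally the orbitals obeying ℓ ≤ 5:
n=4 → 16; n=5 → 25; n=6 → 36; n=7 → 36.
Orbitals: 16 + 25 + 36 + 36 = 113. Including both spin states (m_s = ±1/2) gives 2 × 113 = 226 states.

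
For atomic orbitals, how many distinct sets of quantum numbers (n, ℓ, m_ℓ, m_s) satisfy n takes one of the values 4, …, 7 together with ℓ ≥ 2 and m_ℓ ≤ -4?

20

For each n in the range, tally the orbitals obeying ℓ ≥ 2 and m_ℓ ≤ -4:
n=5 → 1; n=6 → 3; n=7 → 6.
Orbitals: 1 + 3 + 6 = 10. Including both spin states (m_s = ±1/2) gives 2 × 10 = 20 states.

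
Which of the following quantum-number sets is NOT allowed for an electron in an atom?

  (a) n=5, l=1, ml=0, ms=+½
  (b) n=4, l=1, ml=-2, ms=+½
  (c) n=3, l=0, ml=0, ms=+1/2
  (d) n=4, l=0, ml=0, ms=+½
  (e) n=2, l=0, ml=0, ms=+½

(b) has |ml| = 2 > l = 1, violating −l ≤ ml ≤ l.
The remaining sets (a), (c), (d), (e) satisfy all four rules.

(b)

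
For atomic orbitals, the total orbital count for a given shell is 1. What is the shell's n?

n² = 1 ⇒ n = 1.

n = 1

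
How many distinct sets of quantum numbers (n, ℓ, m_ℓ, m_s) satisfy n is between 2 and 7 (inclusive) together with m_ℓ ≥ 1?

112

Go shell by shell, enumerating (ℓ, m_ℓ) with m_ℓ ≥ 1:
n=2 → 1; n=3 → 3; n=4 → 6; n=5 → 10; n=6 → 15; n=7 → 21.
Orbitals: 1 + 3 + 6 + 10 + 15 + 21 = 56. Including both spin states (m_s = ±1/2) gives 2 × 56 = 112 states.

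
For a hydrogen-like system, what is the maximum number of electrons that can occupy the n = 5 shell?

A shell holds 2n² electrons: 2 × 5² = 2 × 25 = 50.

50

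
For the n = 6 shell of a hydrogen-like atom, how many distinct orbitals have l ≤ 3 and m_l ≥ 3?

For n = 6, l ranges over 0 … 5.
Contributions: l=3 → 1.
Total orbitals: 1.

1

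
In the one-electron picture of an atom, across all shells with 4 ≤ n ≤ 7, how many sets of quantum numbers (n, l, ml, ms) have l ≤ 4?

Work shell by shell — for each n, count the (l, ml) pairs that satisfy l ≤ 4:
n=4 → 16; n=5 → 25; n=6 → 25; n=7 → 25.
Orbitals: 16 + 25 + 25 + 25 = 91. Including both spin states (ms = ±1/2) gives 2 × 91 = 182 states.

182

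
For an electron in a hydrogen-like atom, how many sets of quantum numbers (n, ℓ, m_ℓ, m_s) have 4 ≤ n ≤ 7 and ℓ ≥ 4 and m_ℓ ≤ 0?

Work shell by shell — for each n, count the (ℓ, m_ℓ) pairs that satisfy ℓ ≥ 4 and m_ℓ ≤ 0:
n=5 → 5; n=6 → 11; n=7 → 18.
Orbitals: 5 + 11 + 18 = 34. Including both spin states (m_s = ±1/2) gives 2 × 34 = 68 states.

68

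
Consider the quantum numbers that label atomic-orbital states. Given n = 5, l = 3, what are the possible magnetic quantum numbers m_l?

-3, -2, -1, 0, 1, 2, 3

m_l takes every integer from −l to +l. With l = 3 that gives the 7 values -3, -2, -1, 0, 1, 2, 3.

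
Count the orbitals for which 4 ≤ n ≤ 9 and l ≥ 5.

130

Work shell by shell — for each n, count the (l, m_l) pairs that satisfy l ≥ 5:
n=6 → 11; n=7 → 24; n=8 → 39; n=9 → 56.
Total orbitals: 11 + 24 + 39 + 56 = 130.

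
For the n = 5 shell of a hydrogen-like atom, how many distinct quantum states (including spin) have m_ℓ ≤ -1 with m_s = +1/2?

With n = 5 the allowed ℓ are 0, 1, …, 4.
Per ℓ-value: ℓ=1 → 1; ℓ=2 → 2; ℓ=3 → 3; ℓ=4 → 4.
Orbitals: 1 + 2 + 3 + 4 = 10. With m_s fixed to a single value there is one state per orbital, giving 10 states.

10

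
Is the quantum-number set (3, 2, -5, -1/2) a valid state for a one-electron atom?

Invalid

The magnetic quantum number must satisfy −l ≤ ml ≤ l. With l = 2, ml can only be -2, -1, 0, 1, 2, so ml = -5 is forbidden.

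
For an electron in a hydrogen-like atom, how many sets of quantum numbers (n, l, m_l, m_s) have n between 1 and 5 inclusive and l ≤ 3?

Per-shell orbital counts meeting the constraint:
n=1 → 1; n=2 → 4; n=3 → 9; n=4 → 16; n=5 → 16.
Orbitals: 1 + 4 + 9 + 16 + 16 = 46. Including both spin states (m_s = ±1/2) gives 2 × 46 = 92 states.

92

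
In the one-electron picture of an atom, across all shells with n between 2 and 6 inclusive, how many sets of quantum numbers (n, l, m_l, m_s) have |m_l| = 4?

Go shell by shell, enumerating (l, m_l) with |m_l| = 4:
n=5 → 2; n=6 → 4.
Orbitals: 2 + 4 = 6. Including both spin states (m_s = ±1/2) gives 2 × 6 = 12 states.

12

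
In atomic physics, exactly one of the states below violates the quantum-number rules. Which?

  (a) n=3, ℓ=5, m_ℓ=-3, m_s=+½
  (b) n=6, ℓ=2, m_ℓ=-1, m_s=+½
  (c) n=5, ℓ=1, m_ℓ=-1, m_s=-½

(a) has ℓ = 5 ≥ n = 3, violating 0 ≤ ℓ ≤ n−1.
The remaining sets (b), (c) satisfy all four rules.

(a)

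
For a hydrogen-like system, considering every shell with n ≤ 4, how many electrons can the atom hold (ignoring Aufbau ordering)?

Total orbitals = 1² + 2² + 3² + 4² = 30. Doubling for spin gives 60 electrons.

60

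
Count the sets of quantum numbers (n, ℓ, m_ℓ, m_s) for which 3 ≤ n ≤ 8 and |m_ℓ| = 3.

Count contributing orbitals for each principal shell:
n=4 → 2; n=5 → 4; n=6 → 6; n=7 → 8; n=8 → 10.
Orbitals: 2 + 4 + 6 + 8 + 10 = 30. Including both spin states (m_s = ±1/2) gives 2 × 30 = 60 states.

60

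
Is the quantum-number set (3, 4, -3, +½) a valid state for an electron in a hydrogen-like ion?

The orbital quantum number must satisfy 0 ≤ l ≤ n−1. With n = 3 the allowed l values are 0, 1, 2, so l = 4 is out of range.

No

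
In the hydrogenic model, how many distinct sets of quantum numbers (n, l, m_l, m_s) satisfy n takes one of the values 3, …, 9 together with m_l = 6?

12

For each n in the range, tally the orbitals obeying m_l = 6:
n=7 → 1; n=8 → 2; n=9 → 3.
Orbitals: 1 + 2 + 3 = 6. Including both spin states (m_s = ±1/2) gives 2 × 6 = 12 states.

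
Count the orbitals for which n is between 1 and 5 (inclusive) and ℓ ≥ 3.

Work shell by shell — for each n, count the (ℓ, m_ℓ) pairs that satisfy ℓ ≥ 3:
n=4 → 7; n=5 → 16.
Total orbitals: 7 + 16 = 23.

23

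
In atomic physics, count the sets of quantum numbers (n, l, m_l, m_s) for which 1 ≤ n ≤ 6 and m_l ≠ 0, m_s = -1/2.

Treat each shell separately and count matching orbitals:
n=2 → 2; n=3 → 6; n=4 → 12; n=5 → 20; n=6 → 30.
Orbitals: 2 + 6 + 12 + 20 + 30 = 70. With m_s fixed to -1/2 there is one state per orbital, so 70 states.

70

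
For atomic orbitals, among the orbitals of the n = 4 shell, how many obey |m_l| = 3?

With n = 4 the allowed l are 0, 1, …, 3.
Contributions: l=3 → 2.
Total orbitals: 2.

2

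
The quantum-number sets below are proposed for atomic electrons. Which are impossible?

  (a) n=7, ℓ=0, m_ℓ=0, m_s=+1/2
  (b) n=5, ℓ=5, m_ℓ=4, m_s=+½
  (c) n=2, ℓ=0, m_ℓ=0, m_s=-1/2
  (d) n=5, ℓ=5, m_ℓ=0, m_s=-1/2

(b) and (d)

(b) has ℓ = 5 ≥ n = 5, violating 0 ≤ ℓ ≤ n−1.
(d) has ℓ = 5 ≥ n = 5, violating 0 ≤ ℓ ≤ n−1.
The remaining sets (a), (c) satisfy all four rules.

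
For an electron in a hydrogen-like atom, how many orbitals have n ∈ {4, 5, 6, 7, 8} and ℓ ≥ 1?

185

For each n in the range, tally the orbitals obeying ℓ ≥ 1:
n=4 → 15; n=5 → 24; n=6 → 35; n=7 → 48; n=8 → 63.
Total orbitals: 15 + 24 + 35 + 48 + 63 = 185.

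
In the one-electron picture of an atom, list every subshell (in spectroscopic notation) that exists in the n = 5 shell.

For n = 5, l runs from 0 to 4. In spectroscopic notation l = 0,1,2,… ↔ s,p,d,f,g,h,i, so the subshells are 5s, 5p, 5d, 5f, 5g.

5s, 5p, 5d, 5f, 5g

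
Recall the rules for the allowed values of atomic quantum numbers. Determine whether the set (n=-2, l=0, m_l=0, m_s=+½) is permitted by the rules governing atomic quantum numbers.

The principal quantum number must be a positive integer (n ≥ 1), but here n = -2.

Invalid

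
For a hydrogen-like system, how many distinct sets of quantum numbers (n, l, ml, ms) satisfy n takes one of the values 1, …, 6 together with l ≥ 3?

100

For each n in the range, tally the orbitals obeying l ≥ 3:
n=4 → 7; n=5 → 16; n=6 → 27.
Orbitals: 7 + 16 + 27 = 50. Including both spin states (ms = ±1/2) gives 2 × 50 = 100 states.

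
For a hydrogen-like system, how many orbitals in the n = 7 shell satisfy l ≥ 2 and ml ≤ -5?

3

Go through l = 0, …, 6 (the values permitted for n = 7).
The (l, ml) pairs meeting l ≥ 2 and ml ≤ -5 give: l=5 → 1; l=6 → 2.
Total orbitals: 1 + 2 = 3.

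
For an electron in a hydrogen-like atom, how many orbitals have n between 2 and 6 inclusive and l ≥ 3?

50

Go shell by shell, enumerating (l, ml) with l ≥ 3:
n=4 → 7; n=5 → 16; n=6 → 27.
Total orbitals: 7 + 16 + 27 = 50.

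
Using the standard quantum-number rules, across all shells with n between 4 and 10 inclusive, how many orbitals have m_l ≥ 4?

56

Treat each shell separately and count matching orbitals:
n=5 → 1; n=6 → 3; n=7 → 6; n=8 → 10; n=9 → 15; n=10 → 21.
Total orbitals: 1 + 3 + 6 + 10 + 15 + 21 = 56.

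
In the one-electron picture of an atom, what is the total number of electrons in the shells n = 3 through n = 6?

Shell n has n² orbitals: 3²=9 + 4²=16 + 5²=25 + 6²=36 = 86 orbitals.
Two spin states per orbital: 2 × 86 = 172 electrons.

172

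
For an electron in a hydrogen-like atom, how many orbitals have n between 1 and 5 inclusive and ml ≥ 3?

4

Per-shell orbital counts meeting the constraint:
n=4 → 1; n=5 → 3.
Total orbitals: 1 + 3 = 4.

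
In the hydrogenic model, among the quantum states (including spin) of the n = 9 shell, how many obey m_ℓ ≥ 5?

20

Per ℓ-value: ℓ=5 → 1; ℓ=6 → 2; ℓ=7 → 3; ℓ=8 → 4.
Orbitals: 1 + 2 + 3 + 4 = 10. Each orbital carries two spin states, so 10 × 2 = 20 states.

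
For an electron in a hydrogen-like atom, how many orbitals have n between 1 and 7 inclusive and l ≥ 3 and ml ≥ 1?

Go shell by shell, enumerating (l, ml) with l ≥ 3 and ml ≥ 1:
n=4 → 3; n=5 → 7; n=6 → 12; n=7 → 18.
Total orbitals: 3 + 7 + 12 + 18 = 40.

40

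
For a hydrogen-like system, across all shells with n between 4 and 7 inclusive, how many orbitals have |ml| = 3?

20

Treat each shell separately and count matching orbitals:
n=4 → 2; n=5 → 4; n=6 → 6; n=7 → 8.
Total orbitals: 2 + 4 + 6 + 8 = 20.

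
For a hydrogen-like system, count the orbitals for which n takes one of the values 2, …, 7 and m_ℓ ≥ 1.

For each n in the range, tally the orbitals obeying m_ℓ ≥ 1:
n=2 → 1; n=3 → 3; n=4 → 6; n=5 → 10; n=6 → 15; n=7 → 21.
Total orbitals: 1 + 3 + 6 + 10 + 15 + 21 = 56.

56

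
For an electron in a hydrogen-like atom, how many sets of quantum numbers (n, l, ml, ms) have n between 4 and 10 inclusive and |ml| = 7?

24

Per-shell orbital counts meeting the constraint:
n=8 → 2; n=9 → 4; n=10 → 6.
Orbitals: 2 + 4 + 6 = 12. Including both spin states (ms = ±1/2) gives 2 × 12 = 24 states.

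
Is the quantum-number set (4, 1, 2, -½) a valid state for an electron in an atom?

Invalid

The magnetic quantum number must satisfy −ℓ ≤ m_ℓ ≤ ℓ. With ℓ = 1, m_ℓ can only be -1, 0, 1, so m_ℓ = 2 is forbidden.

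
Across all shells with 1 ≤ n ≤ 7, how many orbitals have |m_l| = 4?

Per-shell orbital counts meeting the constraint:
n=5 → 2; n=6 → 4; n=7 → 6.
Total orbitals: 2 + 4 + 6 = 12.

12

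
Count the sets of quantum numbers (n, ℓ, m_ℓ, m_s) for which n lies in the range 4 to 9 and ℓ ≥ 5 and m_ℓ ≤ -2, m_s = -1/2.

50

Work shell by shell — for each n, count the (ℓ, m_ℓ) pairs that satisfy ℓ ≥ 5 and m_ℓ ≤ -2:
n=6 → 4; n=7 → 9; n=8 → 15; n=9 → 22.
Orbitals: 4 + 9 + 15 + 22 = 50. With m_s fixed to -1/2 there is one state per orbital, so 50 states.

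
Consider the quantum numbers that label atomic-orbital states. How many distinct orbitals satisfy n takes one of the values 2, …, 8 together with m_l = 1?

Count contributing orbitals for each principal shell:
n=2 → 1; n=3 → 2; n=4 → 3; n=5 → 4; n=6 → 5; n=7 → 6; n=8 → 7.
Total orbitals: 1 + 2 + 3 + 4 + 5 + 6 + 7 = 28.

28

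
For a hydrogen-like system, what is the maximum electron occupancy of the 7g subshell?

A subshell with ℓ = 4 has 2ℓ+1 = 9 orbitals, each holding 2 electrons (spin ±1/2), so 9 × 2 = 18.

18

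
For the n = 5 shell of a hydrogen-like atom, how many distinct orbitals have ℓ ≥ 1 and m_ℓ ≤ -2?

6

Go through ℓ = 0, …, 4 (the values permitted for n = 5).
Per ℓ-value: ℓ=2 → 1; ℓ=3 → 2; ℓ=4 → 3.
Total orbitals: 1 + 2 + 3 = 6.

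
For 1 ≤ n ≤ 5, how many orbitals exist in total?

55

Total orbitals = 1² + 2² + 3² + 4² + 5² = 55.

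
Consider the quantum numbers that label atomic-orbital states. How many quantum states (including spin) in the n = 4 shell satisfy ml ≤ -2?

Per l-value: l=2 → 1; l=3 → 2.
Orbitals: 1 + 2 = 3. Each orbital carries two spin states, so 3 × 2 = 6 states.

6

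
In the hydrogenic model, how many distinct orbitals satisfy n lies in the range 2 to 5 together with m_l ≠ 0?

40

Go shell by shell, enumerating (l, m_l) with m_l ≠ 0:
n=2 → 2; n=3 → 6; n=4 → 12; n=5 → 20.
Total orbitals: 2 + 6 + 12 + 20 = 40.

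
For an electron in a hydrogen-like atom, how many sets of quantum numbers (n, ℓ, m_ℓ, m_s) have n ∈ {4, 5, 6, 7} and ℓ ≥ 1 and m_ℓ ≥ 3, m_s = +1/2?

Work shell by shell — for each n, count the (ℓ, m_ℓ) pairs that satisfy ℓ ≥ 1 and m_ℓ ≥ 3:
n=4 → 1; n=5 → 3; n=6 → 6; n=7 → 10.
Orbitals: 1 + 3 + 6 + 10 = 20. With m_s fixed to +1/2 there is one state per orbital, so 20 states.

20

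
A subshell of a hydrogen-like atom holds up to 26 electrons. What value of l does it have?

2(2l+1) = 26 ⇒ 2l+1 = 13 ⇒ l = 6.

l = 6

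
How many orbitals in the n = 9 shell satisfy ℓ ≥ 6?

For n = 9, ℓ ranges over 0 … 8.
Contributions: ℓ=6 → 13; ℓ=7 → 15; ℓ=8 → 17.
Total orbitals: 13 + 15 + 17 = 45.

45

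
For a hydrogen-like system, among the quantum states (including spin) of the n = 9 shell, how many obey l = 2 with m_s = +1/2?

5

Per l-value: l=2 → 5.
Orbitals: 5. With m_s fixed to a single value there is one state per orbital, giving 5 states.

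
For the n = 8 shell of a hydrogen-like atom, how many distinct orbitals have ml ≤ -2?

21

The n = 8 shell has l = 0 through 7; check each.
Per l-value: l=2 → 1; l=3 → 2; l=4 → 3; l=5 → 4; l=6 → 5; l=7 → 6.
Total orbitals: 1 + 2 + 3 + 4 + 5 + 6 = 21.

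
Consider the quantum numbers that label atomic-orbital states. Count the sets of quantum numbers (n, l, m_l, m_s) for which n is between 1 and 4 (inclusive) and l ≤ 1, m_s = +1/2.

13

Work shell by shell — for each n, count the (l, m_l) pairs that satisfy l ≤ 1:
n=1 → 1; n=2 → 4; n=3 → 4; n=4 → 4.
Orbitals: 1 + 4 + 4 + 4 = 13. With m_s fixed to +1/2 there is one state per orbital, so 13 states.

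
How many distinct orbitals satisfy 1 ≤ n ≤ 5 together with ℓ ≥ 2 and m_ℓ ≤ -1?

16

Go shell by shell, enumerating (ℓ, m_ℓ) with ℓ ≥ 2 and m_ℓ ≤ -1:
n=3 → 2; n=4 → 5; n=5 → 9.
Total orbitals: 2 + 5 + 9 = 16.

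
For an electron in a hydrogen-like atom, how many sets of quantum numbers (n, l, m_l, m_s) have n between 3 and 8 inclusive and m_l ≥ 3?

70

Per-shell orbital counts meeting the constraint:
n=4 → 1; n=5 → 3; n=6 → 6; n=7 → 10; n=8 → 15.
Orbitals: 1 + 3 + 6 + 10 + 15 = 35. Including both spin states (m_s = ±1/2) gives 2 × 35 = 70 states.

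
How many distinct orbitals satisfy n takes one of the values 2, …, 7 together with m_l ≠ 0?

112

For each n in the range, tally the orbitals obeying m_l ≠ 0:
n=2 → 2; n=3 → 6; n=4 → 12; n=5 → 20; n=6 → 30; n=7 → 42.
Total orbitals: 2 + 6 + 12 + 20 + 30 + 42 = 112.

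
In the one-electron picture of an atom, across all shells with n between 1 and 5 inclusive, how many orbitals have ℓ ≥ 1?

Treat each shell separately and count matching orbitals:
n=2 → 3; n=3 → 8; n=4 → 15; n=5 → 24.
Total orbitals: 3 + 8 + 15 + 24 = 50.

50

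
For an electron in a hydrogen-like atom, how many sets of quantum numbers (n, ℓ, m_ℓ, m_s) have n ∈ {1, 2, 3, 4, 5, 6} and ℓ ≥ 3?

For each n in the range, tally the orbitals obeying ℓ ≥ 3:
n=4 → 7; n=5 → 16; n=6 → 27.
Orbitals: 7 + 16 + 27 = 50. Including both spin states (m_s = ±1/2) gives 2 × 50 = 100 states.

100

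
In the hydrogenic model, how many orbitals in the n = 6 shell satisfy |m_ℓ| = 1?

With n = 6 the allowed ℓ are 0, 1, …, 5.
Orbitals with |m_ℓ| = 1, by ℓ: ℓ=1 → 2; ℓ=2 → 2; ℓ=3 → 2; ℓ=4 → 2; ℓ=5 → 2.
Total orbitals: 2 + 2 + 2 + 2 + 2 = 10.

10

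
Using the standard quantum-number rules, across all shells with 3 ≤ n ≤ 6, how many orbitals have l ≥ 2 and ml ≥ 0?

40

Work shell by shell — for each n, count the (l, ml) pairs that satisfy l ≥ 2 and ml ≥ 0:
n=3 → 3; n=4 → 7; n=5 → 12; n=6 → 18.
Total orbitals: 3 + 7 + 12 + 18 = 40.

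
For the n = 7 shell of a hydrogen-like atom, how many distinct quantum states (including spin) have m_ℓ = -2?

Contributions: ℓ=2 → 1; ℓ=3 → 1; ℓ=4 → 1; ℓ=5 → 1; ℓ=6 → 1.
Orbitals: 1 + 1 + 1 + 1 + 1 = 5. Each orbital carries two spin states, so 5 × 2 = 10 states.

10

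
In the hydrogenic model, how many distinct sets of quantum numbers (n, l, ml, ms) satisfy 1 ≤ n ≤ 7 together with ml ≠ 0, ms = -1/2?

Treat each shell separately and count matching orbitals:
n=2 → 2; n=3 → 6; n=4 → 12; n=5 → 20; n=6 → 30; n=7 → 42.
Orbitals: 2 + 6 + 12 + 20 + 30 + 42 = 112. With ms fixed to -1/2 there is one state per orbital, so 112 states.

112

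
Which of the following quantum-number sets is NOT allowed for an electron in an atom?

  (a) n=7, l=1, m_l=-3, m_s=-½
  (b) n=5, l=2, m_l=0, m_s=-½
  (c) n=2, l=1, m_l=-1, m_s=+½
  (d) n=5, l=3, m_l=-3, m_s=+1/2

(a) has |m_l| = 3 > l = 1, violating −l ≤ m_l ≤ l.
The remaining sets (b), (c), (d) satisfy all four rules.

(a)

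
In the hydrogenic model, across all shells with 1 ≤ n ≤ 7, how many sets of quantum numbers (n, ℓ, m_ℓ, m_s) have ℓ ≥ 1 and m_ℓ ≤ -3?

40

Per-shell orbital counts meeting the constraint:
n=4 → 1; n=5 → 3; n=6 → 6; n=7 → 10.
Orbitals: 1 + 3 + 6 + 10 = 20. Including both spin states (m_s = ±1/2) gives 2 × 20 = 40 states.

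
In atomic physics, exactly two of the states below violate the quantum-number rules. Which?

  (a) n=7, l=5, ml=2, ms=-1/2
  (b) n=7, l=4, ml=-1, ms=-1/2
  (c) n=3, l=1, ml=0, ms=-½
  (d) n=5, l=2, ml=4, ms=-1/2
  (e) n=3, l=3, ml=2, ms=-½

(d) has |ml| = 4 > l = 2, violating −l ≤ ml ≤ l.
(e) has l = 3 ≥ n = 3, violating 0 ≤ l ≤ n−1.
The remaining sets (a), (b), (c) satisfy all four rules.

(d) and (e)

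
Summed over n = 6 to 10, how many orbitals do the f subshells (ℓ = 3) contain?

An f subshell (ℓ = 3) exists for every n ≥ 4, so shells n = 6, 7, 8, 9, 10 each contribute one — 5 subshells.
Since each f subshell has 2·3+1 = 7 orbitals, the total is 5 × 7 = 35.

35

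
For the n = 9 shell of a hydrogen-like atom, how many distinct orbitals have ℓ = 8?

With n = 9 the allowed ℓ are 0, 1, …, 8.
The (ℓ, m_ℓ) pairs meeting ℓ = 8 give: ℓ=8 → 17.
Total orbitals: 17.

17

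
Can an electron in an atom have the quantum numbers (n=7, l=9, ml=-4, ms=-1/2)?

Invalid

The orbital quantum number must satisfy 0 ≤ l ≤ n−1. With n = 7 the allowed l values are 0, 1, 2, 3, 4, 5, 6, so l = 9 is out of range.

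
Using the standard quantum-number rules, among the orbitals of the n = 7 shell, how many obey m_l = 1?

For n = 7, l ranges over 0 … 6.
The (l, m_l) pairs meeting m_l = 1 give: l=1 → 1; l=2 → 1; l=3 → 1; l=4 → 1; l=5 → 1; l=6 → 1.
Total orbitals: 1 + 1 + 1 + 1 + 1 + 1 = 6.

6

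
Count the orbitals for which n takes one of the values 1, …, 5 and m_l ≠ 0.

Work shell by shell — for each n, count the (l, m_l) pairs that satisfy m_l ≠ 0:
n=2 → 2; n=3 → 6; n=4 → 12; n=5 → 20.
Total orbitals: 2 + 6 + 12 + 20 = 40.

40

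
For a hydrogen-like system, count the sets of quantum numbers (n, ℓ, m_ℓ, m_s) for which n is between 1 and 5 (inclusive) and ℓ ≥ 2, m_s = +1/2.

Per-shell orbital counts meeting the constraint:
n=3 → 5; n=4 → 12; n=5 → 21.
Orbitals: 5 + 12 + 21 = 38. With m_s fixed to +1/2 there is one state per orbital, so 38 states.

38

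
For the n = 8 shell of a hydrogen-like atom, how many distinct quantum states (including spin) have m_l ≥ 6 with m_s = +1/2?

3

The n = 8 shell has l = 0 through 7; check each.
Per l-value: l=6 → 1; l=7 → 2.
Orbitals: 1 + 2 = 3. With m_s fixed to a single value there is one state per orbital, giving 3 states.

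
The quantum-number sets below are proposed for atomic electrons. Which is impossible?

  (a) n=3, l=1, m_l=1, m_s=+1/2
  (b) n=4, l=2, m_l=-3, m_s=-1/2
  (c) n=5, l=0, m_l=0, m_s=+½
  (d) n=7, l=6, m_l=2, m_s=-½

(b)

(b) has |m_l| = 3 > l = 2, violating −l ≤ m_l ≤ l.
The remaining sets (a), (c), (d) satisfy all four rules.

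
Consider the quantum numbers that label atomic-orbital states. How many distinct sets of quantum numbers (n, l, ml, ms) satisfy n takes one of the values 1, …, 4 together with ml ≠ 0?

Count contributing orbitals for each principal shell:
n=2 → 2; n=3 → 6; n=4 → 12.
Orbitals: 2 + 6 + 12 = 20. Including both spin states (ms = ±1/2) gives 2 × 20 = 40 states.

40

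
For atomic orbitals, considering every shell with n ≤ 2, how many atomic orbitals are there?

Total orbitals = 1² + 2² = 5.

5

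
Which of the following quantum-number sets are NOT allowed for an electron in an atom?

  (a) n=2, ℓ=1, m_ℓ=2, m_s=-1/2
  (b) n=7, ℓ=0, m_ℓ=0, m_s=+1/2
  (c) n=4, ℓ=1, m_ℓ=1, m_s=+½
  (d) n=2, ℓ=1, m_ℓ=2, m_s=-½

(a) and (d)

(a) has |m_ℓ| = 2 > ℓ = 1, violating −ℓ ≤ m_ℓ ≤ ℓ.
(d) has |m_ℓ| = 2 > ℓ = 1, violating −ℓ ≤ m_ℓ ≤ ℓ.
The remaining sets (b), (c) satisfy all four rules.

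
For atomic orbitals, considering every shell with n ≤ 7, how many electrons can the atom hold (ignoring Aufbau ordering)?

Total orbitals = 1² + 2² + 3² + 4² + 5² + 6² + 7² = 140. Doubling for spin gives 280 electrons.

280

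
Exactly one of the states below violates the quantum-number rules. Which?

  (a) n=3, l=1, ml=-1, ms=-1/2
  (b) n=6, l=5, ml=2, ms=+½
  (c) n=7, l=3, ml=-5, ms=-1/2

(c)

(c) has |ml| = 5 > l = 3, violating −l ≤ ml ≤ l.
The remaining sets (a), (b) satisfy all four rules.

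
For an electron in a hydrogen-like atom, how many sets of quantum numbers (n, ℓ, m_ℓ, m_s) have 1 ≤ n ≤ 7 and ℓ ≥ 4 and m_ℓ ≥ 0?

68

Go shell by shell, enumerating (ℓ, m_ℓ) with ℓ ≥ 4 and m_ℓ ≥ 0:
n=5 → 5; n=6 → 11; n=7 → 18.
Orbitals: 5 + 11 + 18 = 34. Including both spin states (m_s = ±1/2) gives 2 × 34 = 68 states.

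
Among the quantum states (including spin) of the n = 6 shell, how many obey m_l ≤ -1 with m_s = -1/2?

15

Go through l = 0, …, 5 (the values permitted for n = 6).
The (l, m_l) pairs meeting m_l ≤ -1 give: l=1 → 1; l=2 → 2; l=3 → 3; l=4 → 4; l=5 → 5.
Orbitals: 1 + 2 + 3 + 4 + 5 = 15. With m_s fixed to a single value there is one state per orbital, giving 15 states.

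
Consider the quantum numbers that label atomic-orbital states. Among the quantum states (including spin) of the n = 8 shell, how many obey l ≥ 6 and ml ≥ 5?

With n = 8 the allowed l are 0, 1, …, 7.
Contributions: l=6 → 2; l=7 → 3.
Orbitals: 2 + 3 = 5. Each orbital carries two spin states, so 5 × 2 = 10 states.

10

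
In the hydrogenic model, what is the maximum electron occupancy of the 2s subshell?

2

A subshell with ℓ = 0 has 2ℓ+1 = 1 orbital, each holding 2 electrons (spin ±1/2), so 1 × 2 = 2.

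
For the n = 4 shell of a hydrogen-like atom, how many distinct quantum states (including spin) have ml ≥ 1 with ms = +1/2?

The (l, ml) pairs meeting ml ≥ 1 give: l=1 → 1; l=2 → 2; l=3 → 3.
Orbitals: 1 + 2 + 3 = 6. With ms fixed to a single value there is one state per orbital, giving 6 states.

6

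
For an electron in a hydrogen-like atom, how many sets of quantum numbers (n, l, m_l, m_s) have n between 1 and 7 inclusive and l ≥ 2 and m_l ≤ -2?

70

Go shell by shell, enumerating (l, m_l) with l ≥ 2 and m_l ≤ -2:
n=3 → 1; n=4 → 3; n=5 → 6; n=6 → 10; n=7 → 15.
Orbitals: 1 + 3 + 6 + 10 + 15 = 35. Including both spin states (m_s = ±1/2) gives 2 × 35 = 70 states.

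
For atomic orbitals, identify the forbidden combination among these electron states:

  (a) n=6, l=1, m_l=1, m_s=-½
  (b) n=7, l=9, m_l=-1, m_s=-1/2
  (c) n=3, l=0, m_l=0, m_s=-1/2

(b)

(b) has l = 9 ≥ n = 7, violating 0 ≤ l ≤ n−1.
The remaining sets (a), (c) satisfy all four rules.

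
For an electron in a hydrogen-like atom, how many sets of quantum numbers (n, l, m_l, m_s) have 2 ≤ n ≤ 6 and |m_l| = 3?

24

Go shell by shell, enumerating (l, m_l) with |m_l| = 3:
n=4 → 2; n=5 → 4; n=6 → 6.
Orbitals: 2 + 4 + 6 = 12. Including both spin states (m_s = ±1/2) gives 2 × 12 = 24 states.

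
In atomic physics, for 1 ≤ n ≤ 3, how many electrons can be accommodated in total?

Total orbitals = 1² + 2² + 3² = 14. Doubling for spin gives 28 electrons.

28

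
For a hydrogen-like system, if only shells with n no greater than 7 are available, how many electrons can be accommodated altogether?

280

Total orbitals = 1² + 2² + 3² + 4² + 5² + 6² + 7² = 140. Doubling for spin gives 280 electrons.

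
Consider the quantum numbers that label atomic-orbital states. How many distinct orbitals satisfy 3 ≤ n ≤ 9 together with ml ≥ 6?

Treat each shell separately and count matching orbitals:
n=7 → 1; n=8 → 3; n=9 → 6.
Total orbitals: 1 + 3 + 6 = 10.

10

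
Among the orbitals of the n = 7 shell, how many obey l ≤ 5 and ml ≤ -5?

1

For n = 7, l ranges over 0 … 6.
Per l-value: l=5 → 1.
Total orbitals: 1.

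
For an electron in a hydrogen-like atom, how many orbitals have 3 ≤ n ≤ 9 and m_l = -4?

15

Per-shell orbital counts meeting the constraint:
n=5 → 1; n=6 → 2; n=7 → 3; n=8 → 4; n=9 → 5.
Total orbitals: 1 + 2 + 3 + 4 + 5 = 15.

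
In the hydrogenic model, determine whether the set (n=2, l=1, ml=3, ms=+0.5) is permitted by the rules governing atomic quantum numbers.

Not allowed

The magnetic quantum number must satisfy −l ≤ ml ≤ l. With l = 1, ml can only be -1, 0, 1, so ml = 3 is forbidden.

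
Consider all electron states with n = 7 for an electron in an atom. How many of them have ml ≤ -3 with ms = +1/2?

10

For n = 7, l ranges over 0 … 6.
Orbitals with ml ≤ -3, by l: l=3 → 1; l=4 → 2; l=5 → 3; l=6 → 4.
Orbitals: 1 + 2 + 3 + 4 = 10. With ms fixed to a single value there is one state per orbital, giving 10 states.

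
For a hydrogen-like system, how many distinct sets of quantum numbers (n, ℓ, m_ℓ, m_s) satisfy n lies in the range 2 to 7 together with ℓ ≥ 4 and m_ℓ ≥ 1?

Per-shell orbital counts meeting the constraint:
n=5 → 4; n=6 → 9; n=7 → 15.
Orbitals: 4 + 9 + 15 = 28. Including both spin states (m_s = ±1/2) gives 2 × 28 = 56 states.

56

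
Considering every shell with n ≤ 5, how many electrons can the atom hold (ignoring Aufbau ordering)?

110

Total orbitals = 1² + 2² + 3² + 4² + 5² = 55. Doubling for spin gives 110 electrons.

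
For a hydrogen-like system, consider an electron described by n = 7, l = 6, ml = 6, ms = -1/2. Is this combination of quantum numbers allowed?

Allowed

n = 7 is a positive integer. l = 6 satisfies 0 ≤ l ≤ n−1 = 6. ml = 6 lies in the range −l … +l (here −6 … 6). ms = -1/2 is one of ±1/2.
All four constraints are satisfied.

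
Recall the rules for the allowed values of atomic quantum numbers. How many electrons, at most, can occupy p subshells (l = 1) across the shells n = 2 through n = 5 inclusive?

24

A p subshell (l = 1) exists for every n ≥ 2, so shells n = 2, 3, 4, 5 each contribute one — 4 subshells.
Since each p subshell holds 2(2·1+1) = 6 electrons, the total is 4 × 6 = 24.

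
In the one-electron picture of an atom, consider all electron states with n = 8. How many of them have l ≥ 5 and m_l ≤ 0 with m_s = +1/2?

Go through l = 0, …, 7 (the values permitted for n = 8).
Per l-value: l=5 → 6; l=6 → 7; l=7 → 8.
Orbitals: 6 + 7 + 8 = 21. With m_s fixed to a single value there is one state per orbital, giving 21 states.

21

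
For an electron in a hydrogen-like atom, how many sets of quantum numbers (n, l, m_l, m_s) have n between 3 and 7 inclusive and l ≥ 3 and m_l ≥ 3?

40

Count contributing orbitals for each principal shell:
n=4 → 1; n=5 → 3; n=6 → 6; n=7 → 10.
Orbitals: 1 + 3 + 6 + 10 = 20. Including both spin states (m_s = ±1/2) gives 2 × 20 = 40 states.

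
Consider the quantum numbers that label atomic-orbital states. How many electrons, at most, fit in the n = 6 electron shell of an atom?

A shell holds 2n² electrons: 2 × 6² = 2 × 36 = 72.

72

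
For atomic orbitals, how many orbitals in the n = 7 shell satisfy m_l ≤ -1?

Orbitals with m_l ≤ -1, by l: l=1 → 1; l=2 → 2; l=3 → 3; l=4 → 4; l=5 → 5; l=6 → 6.
Total orbitals: 1 + 2 + 3 + 4 + 5 + 6 = 21.

21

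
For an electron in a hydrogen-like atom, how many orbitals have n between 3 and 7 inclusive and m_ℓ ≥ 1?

55

For each n in the range, tally the orbitals obeying m_ℓ ≥ 1:
n=3 → 3; n=4 → 6; n=5 → 10; n=6 → 15; n=7 → 21.
Total orbitals: 3 + 6 + 10 + 15 + 21 = 55.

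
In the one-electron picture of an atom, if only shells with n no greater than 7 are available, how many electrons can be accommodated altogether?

Total orbitals = 1² + 2² + 3² + 4² + 5² + 6² + 7² = 140. Doubling for spin gives 280 electrons.

280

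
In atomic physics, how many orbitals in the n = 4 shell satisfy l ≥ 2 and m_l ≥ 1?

For n = 4, l ranges over 0 … 3.
Contributions: l=2 → 2; l=3 → 3.
Total orbitals: 2 + 3 = 5.

5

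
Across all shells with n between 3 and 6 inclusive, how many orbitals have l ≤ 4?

Treat each shell separately and count matching orbitals:
n=3 → 9; n=4 → 16; n=5 → 25; n=6 → 25.
Total orbitals: 9 + 16 + 25 + 25 = 75.

75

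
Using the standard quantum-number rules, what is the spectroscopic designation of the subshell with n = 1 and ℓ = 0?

ℓ = 0 corresponds to the letter 's', so the subshell is 1s.

1s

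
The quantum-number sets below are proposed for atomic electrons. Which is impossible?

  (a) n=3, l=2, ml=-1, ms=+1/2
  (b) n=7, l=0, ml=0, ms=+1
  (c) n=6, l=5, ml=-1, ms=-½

(b)

(b) has ms = +1, but an electron's spin must be ±1/2.
The remaining sets (a), (c) satisfy all four rules.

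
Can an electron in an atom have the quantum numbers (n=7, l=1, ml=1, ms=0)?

The spin quantum number for an electron can only be ms = +1/2 or −1/2; ms = 0 is not one of those.

Invalid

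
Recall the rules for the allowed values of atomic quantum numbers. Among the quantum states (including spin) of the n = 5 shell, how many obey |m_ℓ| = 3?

8

The (ℓ, m_ℓ) pairs meeting |m_ℓ| = 3 give: ℓ=3 → 2; ℓ=4 → 2.
Orbitals: 2 + 2 = 4. Each orbital carries two spin states, so 4 × 2 = 8 states.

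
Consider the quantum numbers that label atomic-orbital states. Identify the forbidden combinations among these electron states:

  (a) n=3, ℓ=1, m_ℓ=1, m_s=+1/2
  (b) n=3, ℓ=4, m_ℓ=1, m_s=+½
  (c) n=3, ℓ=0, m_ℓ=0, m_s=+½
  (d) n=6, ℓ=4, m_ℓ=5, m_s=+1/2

(b) and (d)

(b) has ℓ = 4 ≥ n = 3, violating 0 ≤ ℓ ≤ n−1.
(d) has |m_ℓ| = 5 > ℓ = 4, violating −ℓ ≤ m_ℓ ≤ ℓ.
The remaining sets (a), (c) satisfy all four rules.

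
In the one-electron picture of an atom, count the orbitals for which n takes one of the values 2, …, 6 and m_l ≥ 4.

Count contributing orbitals for each principal shell:
n=5 → 1; n=6 → 3.
Total orbitals: 1 + 3 = 4.

4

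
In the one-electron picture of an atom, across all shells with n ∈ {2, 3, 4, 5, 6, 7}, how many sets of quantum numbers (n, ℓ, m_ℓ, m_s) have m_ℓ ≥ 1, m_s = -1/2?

Per-shell orbital counts meeting the constraint:
n=2 → 1; n=3 → 3; n=4 → 6; n=5 → 10; n=6 → 15; n=7 → 21.
Orbitals: 1 + 3 + 6 + 10 + 15 + 21 = 56. With m_s fixed to -1/2 there is one state per orbital, so 56 states.

56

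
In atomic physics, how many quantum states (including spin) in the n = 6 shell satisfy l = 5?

22

For n = 6, l ranges over 0 … 5.
The (l, m_l) pairs meeting l = 5 give: l=5 → 11.
Orbitals: 11. Each orbital carries two spin states, so 11 × 2 = 22 states.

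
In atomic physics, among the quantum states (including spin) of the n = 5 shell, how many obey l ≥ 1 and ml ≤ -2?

12

Per l-value: l=2 → 1; l=3 → 2; l=4 → 3.
Orbitals: 1 + 2 + 3 = 6. Each orbital carries two spin states, so 6 × 2 = 12 states.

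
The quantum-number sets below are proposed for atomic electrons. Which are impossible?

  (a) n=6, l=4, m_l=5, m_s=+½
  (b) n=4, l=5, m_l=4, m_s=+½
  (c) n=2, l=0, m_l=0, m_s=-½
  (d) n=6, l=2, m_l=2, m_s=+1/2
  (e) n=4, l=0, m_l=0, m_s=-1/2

(a) has |m_l| = 5 > l = 4, violating −l ≤ m_l ≤ l.
(b) has l = 5 ≥ n = 4, violating 0 ≤ l ≤ n−1.
The remaining sets (c), (d), (e) satisfy all four rules.

(a) and (b)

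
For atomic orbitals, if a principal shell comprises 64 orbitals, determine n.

n² = 64 ⇒ n = 8.

n = 8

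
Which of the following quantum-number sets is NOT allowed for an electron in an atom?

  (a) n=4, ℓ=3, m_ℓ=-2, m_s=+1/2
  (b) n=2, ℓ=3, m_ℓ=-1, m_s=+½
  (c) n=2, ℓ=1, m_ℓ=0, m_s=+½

(b) has ℓ = 3 ≥ n = 2, violating 0 ≤ ℓ ≤ n−1.
The remaining sets (a), (c) satisfy all four rules.

(b)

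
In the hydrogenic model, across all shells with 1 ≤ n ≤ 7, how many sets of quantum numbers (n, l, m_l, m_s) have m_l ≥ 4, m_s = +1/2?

10

Count contributing orbitals for each principal shell:
n=5 → 1; n=6 → 3; n=7 → 6.
Orbitals: 1 + 3 + 6 = 10. With m_s fixed to +1/2 there is one state per orbital, so 10 states.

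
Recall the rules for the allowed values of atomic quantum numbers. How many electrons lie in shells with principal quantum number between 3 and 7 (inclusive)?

270

Shell n has n² orbitals: 3²=9 + 4²=16 + 5²=25 + 6²=36 + 7²=49 = 135 orbitals.
Two spin states per orbital: 2 × 135 = 270 electrons.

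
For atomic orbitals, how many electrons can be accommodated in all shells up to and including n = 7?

Total orbitals = 1² + 2² + 3² + 4² + 5² + 6² + 7² = 140. Doubling for spin gives 280 electrons.

280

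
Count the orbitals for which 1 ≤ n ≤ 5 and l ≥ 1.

50

Count contributing orbitals for each principal shell:
n=2 → 3; n=3 → 8; n=4 → 15; n=5 → 24.
Total orbitals: 3 + 8 + 15 + 24 = 50.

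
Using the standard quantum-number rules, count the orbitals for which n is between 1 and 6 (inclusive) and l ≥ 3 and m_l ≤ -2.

Go shell by shell, enumerating (l, m_l) with l ≥ 3 and m_l ≤ -2:
n=4 → 2; n=5 → 5; n=6 → 9.
Total orbitals: 2 + 5 + 9 = 16.

16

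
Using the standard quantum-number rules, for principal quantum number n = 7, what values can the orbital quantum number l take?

l is an integer with 0 ≤ l ≤ n−1, so for n = 7: l = 0, 1, 2, 3, 4, 5, 6.

0, 1, 2, 3, 4, 5, 6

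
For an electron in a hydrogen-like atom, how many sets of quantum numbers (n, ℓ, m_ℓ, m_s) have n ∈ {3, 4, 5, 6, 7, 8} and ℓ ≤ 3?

178

For each n in the range, tally the orbitals obeying ℓ ≤ 3:
n=3 → 9; n=4 → 16; n=5 → 16; n=6 → 16; n=7 → 16; n=8 → 16.
Orbitals: 9 + 16 + 16 + 16 + 16 + 16 = 89. Including both spin states (m_s = ±1/2) gives 2 × 89 = 178 states.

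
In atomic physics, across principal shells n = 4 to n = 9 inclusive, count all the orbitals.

Shell n has n² orbitals: 4²=16 + 5²=25 + 6²=36 + 7²=49 + 8²=64 + 9²=81 = 271 orbitals.

271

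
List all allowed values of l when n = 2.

0, 1

l is an integer with 0 ≤ l ≤ n−1, so for n = 2: l = 0, 1.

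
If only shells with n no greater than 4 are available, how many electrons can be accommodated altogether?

Total orbitals = 1² + 2² + 3² + 4² = 30. Doubling for spin gives 60 electrons.

60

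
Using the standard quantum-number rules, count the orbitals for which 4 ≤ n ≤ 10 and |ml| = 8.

Treat each shell separately and count matching orbitals:
n=9 → 2; n=10 → 4.
Total orbitals: 2 + 4 = 6.

6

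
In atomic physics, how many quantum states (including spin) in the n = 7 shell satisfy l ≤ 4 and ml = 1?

8

For n = 7, l ranges over 0 … 6.
Orbitals with l ≤ 4 and ml = 1, by l: l=1 → 1; l=2 → 1; l=3 → 1; l=4 → 1.
Orbitals: 1 + 1 + 1 + 1 = 4. Each orbital carries two spin states, so 4 × 2 = 8 states.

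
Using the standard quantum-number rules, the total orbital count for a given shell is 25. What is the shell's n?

n = 5

n² = 25 ⇒ n = 5.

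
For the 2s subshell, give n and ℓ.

The leading integer gives n = 2; the letter 's' means ℓ = 0.

n = 2, ℓ = 0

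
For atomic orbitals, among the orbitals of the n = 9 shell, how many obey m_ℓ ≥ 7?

Per ℓ-value: ℓ=7 → 1; ℓ=8 → 2.
Total orbitals: 1 + 2 = 3.

3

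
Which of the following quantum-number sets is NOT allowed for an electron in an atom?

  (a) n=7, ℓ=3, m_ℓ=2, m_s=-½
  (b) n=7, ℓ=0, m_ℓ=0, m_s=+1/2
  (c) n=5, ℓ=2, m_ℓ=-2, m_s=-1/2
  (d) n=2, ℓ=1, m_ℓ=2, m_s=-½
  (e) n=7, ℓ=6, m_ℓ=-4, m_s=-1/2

(d) has |m_ℓ| = 2 > ℓ = 1, violating −ℓ ≤ m_ℓ ≤ ℓ.
The remaining sets (a), (b), (c), (e) satisfy all four rules.

(d)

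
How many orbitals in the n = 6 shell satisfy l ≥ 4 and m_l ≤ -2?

For n = 6, l ranges over 0 … 5.
Contributions: l=4 → 3; l=5 → 4.
Total orbitals: 3 + 4 = 7.

7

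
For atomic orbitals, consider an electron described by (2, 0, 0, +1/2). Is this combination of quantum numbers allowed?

Yes

n = 2 is a positive integer. l = 0 satisfies 0 ≤ l ≤ n−1 = 1. ml = 0 lies in the range −l … +l (here 0). ms = +1/2 is one of ±1/2.
All four constraints are satisfied.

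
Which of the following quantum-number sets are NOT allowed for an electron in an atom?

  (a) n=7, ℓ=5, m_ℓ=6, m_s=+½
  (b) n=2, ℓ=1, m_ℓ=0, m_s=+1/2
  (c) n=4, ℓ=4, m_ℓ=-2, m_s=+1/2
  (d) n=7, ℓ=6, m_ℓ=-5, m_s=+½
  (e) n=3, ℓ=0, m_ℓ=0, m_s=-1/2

(a) and (c)

(a) has |m_ℓ| = 6 > ℓ = 5, violating −ℓ ≤ m_ℓ ≤ ℓ.
(c) has ℓ = 4 ≥ n = 4, violating 0 ≤ ℓ ≤ n−1.
The remaining sets (b), (d), (e) satisfy all four rules.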